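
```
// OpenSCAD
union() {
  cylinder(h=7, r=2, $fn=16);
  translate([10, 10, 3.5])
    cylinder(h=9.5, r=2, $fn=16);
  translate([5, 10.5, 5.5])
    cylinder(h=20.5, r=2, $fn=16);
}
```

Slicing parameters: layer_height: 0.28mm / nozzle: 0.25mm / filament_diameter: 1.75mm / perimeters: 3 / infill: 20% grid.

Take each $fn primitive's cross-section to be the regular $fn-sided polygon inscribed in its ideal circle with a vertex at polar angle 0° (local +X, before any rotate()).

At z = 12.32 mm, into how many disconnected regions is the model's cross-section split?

At z = 12.32 mm: the cylinder is not intersected at this z (z outside [0, 7]); the cylinder at (10, 10): section is a regular 16-gon, circumradius r=2; the cylinder at (5, 10.5): section is a regular 16-gon, circumradius r=2; Taking the union: the 2 present regions are separate (no shared area or edge), so areas and boundary lengths simply add and each stays a separate island — 2 connected regions. The result has 2 disconnected regions.

2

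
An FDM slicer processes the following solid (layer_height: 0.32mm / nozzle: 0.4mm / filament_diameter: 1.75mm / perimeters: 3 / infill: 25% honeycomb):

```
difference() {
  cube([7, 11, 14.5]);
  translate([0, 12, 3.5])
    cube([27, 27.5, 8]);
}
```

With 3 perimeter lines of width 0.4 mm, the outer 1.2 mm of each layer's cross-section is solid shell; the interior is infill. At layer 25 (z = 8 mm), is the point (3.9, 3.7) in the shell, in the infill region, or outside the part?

At z = 8 mm: the cube (footprint 7×11) is included at this height; the cube at (0, 12) (footprint 27×27.5) is included at this height; Subtracting the remaining from the first: starting from the 7×11 cube, the 27×27.5 cube at (0, 12) misses the remaining region (no effect) — 1 connected region. Overall, the cross-section is a single solid region. The nearest boundary edge runs (7.00, 11.00)→(7.00, 0.00); distance from the point to it = 3.10 mm. The point is inside the cross-section and 3.10 mm from the nearest boundary — more than the 1.2 mm shell width (3 × 0.4), so it's in the infill interior.

infill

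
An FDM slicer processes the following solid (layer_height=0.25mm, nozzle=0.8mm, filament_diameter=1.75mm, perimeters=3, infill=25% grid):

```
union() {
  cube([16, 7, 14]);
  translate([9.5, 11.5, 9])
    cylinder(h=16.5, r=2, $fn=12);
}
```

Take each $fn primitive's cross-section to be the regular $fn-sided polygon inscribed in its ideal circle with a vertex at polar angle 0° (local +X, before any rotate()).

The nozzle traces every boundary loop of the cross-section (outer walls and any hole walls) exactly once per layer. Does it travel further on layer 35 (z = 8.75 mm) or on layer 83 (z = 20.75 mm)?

layer 35 (z = 8.75 mm)

Layer 35 (z = 8.75): the cube (footprint 16×7) is included at this height (perimeter 46.00 mm); the cylinder at (9.5, 11.5) is absent (z outside [9, 25.5]); Taking the union: only the 16×7 cube is present, so the union is just that shape — boundary = 46.00 mm. So its perimeter = 46.00 mm. Layer 83 (z = 20.75): the cube does not reach this height (z outside [0, 14]); the r=2 cylinder at (9.5, 11.5) contributes a regular 12-gon of circumradius 2 (perimeter = 2·12·2.000·sin(180°/12) = 12.42 mm); Merging all regions: only the r=2 cylinder at (9.5, 11.5) is present, so the union is just that shape — boundary = 12.42 mm. So its perimeter = 12.42 mm. Layer 35 is larger (46.00 vs 12.42 mm).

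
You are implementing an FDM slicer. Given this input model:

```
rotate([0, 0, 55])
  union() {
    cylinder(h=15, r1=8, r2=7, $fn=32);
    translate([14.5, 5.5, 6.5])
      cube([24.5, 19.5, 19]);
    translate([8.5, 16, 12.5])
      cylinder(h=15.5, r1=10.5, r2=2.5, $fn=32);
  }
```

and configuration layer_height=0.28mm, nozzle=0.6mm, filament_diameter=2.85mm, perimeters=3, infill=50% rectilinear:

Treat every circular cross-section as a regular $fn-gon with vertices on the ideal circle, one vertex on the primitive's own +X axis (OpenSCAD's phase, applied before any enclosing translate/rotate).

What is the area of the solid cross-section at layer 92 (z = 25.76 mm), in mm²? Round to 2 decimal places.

41.73 mm²

At z = 25.76 mm: the cone does not reach this height (z outside [0, 15]); the cube at (14.5, 5.5) is not intersected at this z (z outside [6.5, 25.5]); the cone at (8.5, 16) (r1=10.5→r2=2.5) has section circumradius 3.656 here — a regular 32-gon (area = (32/2)·3.656²·sin(360°/32) = 41.73 mm²); Combining (union): only the cone at (8.5, 16) is present, so the union is just that shape — area = 41.73 mm²; (rotated 55° about Z; rotation is an isometry so areas/perimeters/island counts are preserved). Overall, the cross-section is a single solid region. Net area = 41.73 mm².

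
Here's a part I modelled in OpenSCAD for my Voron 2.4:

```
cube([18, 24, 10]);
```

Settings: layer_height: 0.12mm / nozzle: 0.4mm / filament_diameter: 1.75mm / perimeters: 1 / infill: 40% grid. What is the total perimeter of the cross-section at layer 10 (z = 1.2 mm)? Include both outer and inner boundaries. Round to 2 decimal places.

At z = 1.2 mm: the cube (footprint 18×24) is included at this height (perimeter 84.00 mm). Overall, the cross-section is a single solid region. Total boundary length (outer) = 84.00 mm.

84.00 mm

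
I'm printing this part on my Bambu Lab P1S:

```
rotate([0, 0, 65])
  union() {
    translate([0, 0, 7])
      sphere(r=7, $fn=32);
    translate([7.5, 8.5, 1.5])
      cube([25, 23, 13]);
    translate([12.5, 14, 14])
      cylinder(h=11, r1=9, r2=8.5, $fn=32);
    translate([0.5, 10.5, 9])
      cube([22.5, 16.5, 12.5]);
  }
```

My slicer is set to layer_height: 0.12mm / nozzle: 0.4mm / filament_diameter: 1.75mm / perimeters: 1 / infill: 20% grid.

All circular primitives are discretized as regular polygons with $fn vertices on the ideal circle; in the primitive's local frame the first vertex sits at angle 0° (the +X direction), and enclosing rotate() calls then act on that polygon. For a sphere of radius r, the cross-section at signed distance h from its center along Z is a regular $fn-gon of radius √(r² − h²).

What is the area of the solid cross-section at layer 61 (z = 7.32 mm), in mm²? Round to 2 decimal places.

727.63 mm²

At z = 7.32 mm: the sphere: section is a regular 32-gon, circumradius = √(r²−h²) = √(7²−0.32²) = 6.993 (area = (32/2)·6.993²·sin(360°/32) = 152.63 mm²); the 25×23 cube at (7.5, 8.5) contributes its full rectangle (area 575.00 mm²); the cone at (12.5, 14) does not reach this height (z outside [14, 25]); the cube at (0.5, 10.5) is not intersected at this z (z outside [9, 21.5]); Merging all regions: the 2 present regions are separate (no shared area or edge), so areas and boundary lengths simply add and each stays a separate island — area = 727.63 mm²; (rotated 65° about Z; rotation is an isometry so areas/perimeters/island counts are preserved). Overall, the cross-section has 2 separate islands. Net area = 727.63 mm².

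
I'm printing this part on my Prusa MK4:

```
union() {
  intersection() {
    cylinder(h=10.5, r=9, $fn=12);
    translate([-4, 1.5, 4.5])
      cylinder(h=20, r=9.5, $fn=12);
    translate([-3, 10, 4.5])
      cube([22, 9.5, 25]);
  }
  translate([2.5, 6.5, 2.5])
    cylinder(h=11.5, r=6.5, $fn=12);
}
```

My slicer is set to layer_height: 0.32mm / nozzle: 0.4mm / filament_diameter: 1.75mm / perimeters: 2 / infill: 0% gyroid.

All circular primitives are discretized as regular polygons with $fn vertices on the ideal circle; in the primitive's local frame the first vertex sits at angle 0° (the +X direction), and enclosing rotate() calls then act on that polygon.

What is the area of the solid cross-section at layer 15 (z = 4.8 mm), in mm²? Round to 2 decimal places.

At z = 4.8 mm: the r=9 cylinder contributes a regular 12-gon of circumradius 9 (area = (12/2)·9.000²·sin(360°/12) = 243.00 mm²); the cylinder at (-4, 1.5): section is a regular 12-gon, circumradius r=9.5 (area = (12/2)·9.500²·sin(360°/12) = 270.75 mm²); the cube at (-3, 10) (footprint 22×9.5) is included at this height (area 209.00 mm²); Taking the intersection: the r=9.5 cylinder at (-4, 1.5) partially overlaps the r=9 cylinder; clipping to the common part keeps 179.87 mm²; the 22×9.5 cube at (-3, 10) does not overlap the running intersection (empty) — nothing remains; the r=6.5 cylinder at (2.5, 6.5) contributes a regular 12-gon of circumradius 6.5 (area = (12/2)·6.500²·sin(360°/12) = 126.75 mm²); Merging all regions: only the r=6.5 cylinder at (2.5, 6.5) is present, so the union is just that shape — area = 126.75 mm². Overall, the cross-section is a single solid region. Net area = 126.75 mm².

126.75 mm²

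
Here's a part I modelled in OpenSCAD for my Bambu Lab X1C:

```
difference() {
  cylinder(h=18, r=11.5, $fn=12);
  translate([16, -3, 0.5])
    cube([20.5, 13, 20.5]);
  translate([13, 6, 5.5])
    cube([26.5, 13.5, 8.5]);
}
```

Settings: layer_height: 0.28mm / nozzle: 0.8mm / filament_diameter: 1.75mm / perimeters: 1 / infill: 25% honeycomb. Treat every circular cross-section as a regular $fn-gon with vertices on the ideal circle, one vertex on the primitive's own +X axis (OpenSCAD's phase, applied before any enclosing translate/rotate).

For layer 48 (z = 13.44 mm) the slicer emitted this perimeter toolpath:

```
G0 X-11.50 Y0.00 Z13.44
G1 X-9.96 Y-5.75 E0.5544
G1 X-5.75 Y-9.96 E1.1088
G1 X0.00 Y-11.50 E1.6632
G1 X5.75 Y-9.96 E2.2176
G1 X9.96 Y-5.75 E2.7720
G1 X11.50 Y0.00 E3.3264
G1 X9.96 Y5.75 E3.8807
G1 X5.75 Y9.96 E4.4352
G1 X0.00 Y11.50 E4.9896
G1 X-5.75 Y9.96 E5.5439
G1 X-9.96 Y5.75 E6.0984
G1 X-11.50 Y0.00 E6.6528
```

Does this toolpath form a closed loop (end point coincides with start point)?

yes

Start point (G0): (-11.50, 0.00). End point (last G1): the path returns to the start — closed.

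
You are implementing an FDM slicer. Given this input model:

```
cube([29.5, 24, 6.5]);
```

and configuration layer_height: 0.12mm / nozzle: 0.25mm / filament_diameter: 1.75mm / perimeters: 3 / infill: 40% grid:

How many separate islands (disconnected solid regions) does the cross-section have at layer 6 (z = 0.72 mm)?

1

At z = 0.72 mm: the cube is present — its section is the full 29.5×24 rectangle. Overall, the cross-section is a single solid region. Island count = 1.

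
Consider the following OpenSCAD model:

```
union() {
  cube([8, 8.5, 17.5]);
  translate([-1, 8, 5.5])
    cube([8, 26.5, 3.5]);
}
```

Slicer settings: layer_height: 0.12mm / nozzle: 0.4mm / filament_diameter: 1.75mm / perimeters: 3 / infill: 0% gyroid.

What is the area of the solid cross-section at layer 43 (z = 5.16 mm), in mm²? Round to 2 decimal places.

At z = 5.16 mm: the 8×8.5 cube contributes its full rectangle (area 68.00 mm²); the cube at (-1, 8) is absent (z outside [5.5, 9]); Combining (union): only the 8×8.5 cube is present, so the union is just that shape — area = 68.00 mm². Overall, the cross-section is a single solid region. Net area = 68.00 mm².

68.00 mm²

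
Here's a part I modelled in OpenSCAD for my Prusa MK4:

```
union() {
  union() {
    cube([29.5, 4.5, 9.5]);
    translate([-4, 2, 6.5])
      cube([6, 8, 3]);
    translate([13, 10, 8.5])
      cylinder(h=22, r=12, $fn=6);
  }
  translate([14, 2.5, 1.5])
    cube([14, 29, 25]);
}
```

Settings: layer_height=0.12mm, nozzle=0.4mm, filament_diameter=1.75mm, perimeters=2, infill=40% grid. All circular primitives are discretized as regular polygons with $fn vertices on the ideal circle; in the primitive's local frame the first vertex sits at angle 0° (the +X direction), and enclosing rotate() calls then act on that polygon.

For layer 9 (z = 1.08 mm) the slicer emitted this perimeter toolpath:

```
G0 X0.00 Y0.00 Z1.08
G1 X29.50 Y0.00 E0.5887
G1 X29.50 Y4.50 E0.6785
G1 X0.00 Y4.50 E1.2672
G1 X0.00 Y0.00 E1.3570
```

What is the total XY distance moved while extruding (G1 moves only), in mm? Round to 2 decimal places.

Sum the Euclidean lengths of each G1 segment: total = 68.00 mm.

68.00 mm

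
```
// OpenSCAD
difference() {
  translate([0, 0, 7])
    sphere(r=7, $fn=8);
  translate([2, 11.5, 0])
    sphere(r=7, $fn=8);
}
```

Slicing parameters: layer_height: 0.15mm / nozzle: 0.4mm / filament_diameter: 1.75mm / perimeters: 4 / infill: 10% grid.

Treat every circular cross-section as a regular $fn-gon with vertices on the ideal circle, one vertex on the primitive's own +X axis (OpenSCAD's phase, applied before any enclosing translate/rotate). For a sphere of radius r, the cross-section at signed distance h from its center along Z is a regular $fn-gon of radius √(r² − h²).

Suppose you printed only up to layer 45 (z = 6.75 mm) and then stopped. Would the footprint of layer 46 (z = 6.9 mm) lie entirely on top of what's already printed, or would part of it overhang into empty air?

Compare the two slices. At z = 6.75: the r=7 sphere contributes a regular 8-gon of circumradius √(7²−0.25²) = 6.996 (area = (8/2)·6.996²·sin(360°/8) = 138.42 mm²); the r=7 sphere at (2, 11.5) contributes a regular 8-gon of circumradius √(7²−6.75²) = 1.854 (area = (8/2)·1.854²·sin(360°/8) = 9.72 mm²); Subtracting the remaining from the first: starting from the r=7 sphere (138.42 mm²), the r=7 sphere at (2, 11.5) misses the remaining region (no effect) — area = 138.42 mm². At z = 6.9: the sphere: section is a regular 8-gon, circumradius = √(r²−h²) = √(7²−0.1²) = 6.999 (area = (8/2)·6.999²·sin(360°/8) = 138.56 mm²); the sphere at (2, 11.5): section is a regular 8-gon, circumradius = √(r²−h²) = √(7²−6.9²) = 1.179 (area = (8/2)·1.179²·sin(360°/8) = 3.93 mm²); After the difference (first − rest): starting from the r=7 sphere (138.56 mm²), the r=7 sphere at (2, 11.5) misses the remaining region (no effect) — area = 138.56 mm². Checking containment: the cross-section at z = 6.9 is a subset of the cross-section at z = 6.75.

entirely on top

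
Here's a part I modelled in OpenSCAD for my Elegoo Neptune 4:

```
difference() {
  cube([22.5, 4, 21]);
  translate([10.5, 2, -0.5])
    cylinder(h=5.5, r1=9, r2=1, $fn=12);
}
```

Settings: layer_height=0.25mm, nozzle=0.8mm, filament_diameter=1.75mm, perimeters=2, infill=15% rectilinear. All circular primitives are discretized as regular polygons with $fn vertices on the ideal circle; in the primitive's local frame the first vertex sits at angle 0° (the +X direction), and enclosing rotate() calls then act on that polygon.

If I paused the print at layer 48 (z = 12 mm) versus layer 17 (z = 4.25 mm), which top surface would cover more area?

layer 48 (z = 12 mm)

Layer 48 (z = 12): the cube (footprint 22.5×4) is included at this height (area 90.00 mm²); the cone at (10.5, 2) is not intersected at this z (z outside [-0.5, 5]); Subtracting the remaining from the first: none of the subtracted shapes is present at this height, so the 22.5×4 cube is unchanged — area = 90.00 mm². So its area = 90.00 mm². Layer 17 (z = 4.25): the 22.5×4 cube contributes its full rectangle (area 90.00 mm²); the cone at (10.5, 2): at t=0.864 of its height the radius interpolates to r₁+(r₂−r₁)t = 2.091, giving a regular 12-gon of that circumradius (area = (12/2)·2.091²·sin(360°/12) = 13.12 mm²); Taking the first minus the rest: starting from the 22.5×4 cube (90.00 mm²), the cone at (10.5, 2) partially overlaps it — only the 13.05 mm² overlap (of its 13.12 mm²) is removed, clipping the outline — area = 76.95 mm². So its area = 76.95 mm². Layer 48 is larger (90.00 vs 76.95 mm²).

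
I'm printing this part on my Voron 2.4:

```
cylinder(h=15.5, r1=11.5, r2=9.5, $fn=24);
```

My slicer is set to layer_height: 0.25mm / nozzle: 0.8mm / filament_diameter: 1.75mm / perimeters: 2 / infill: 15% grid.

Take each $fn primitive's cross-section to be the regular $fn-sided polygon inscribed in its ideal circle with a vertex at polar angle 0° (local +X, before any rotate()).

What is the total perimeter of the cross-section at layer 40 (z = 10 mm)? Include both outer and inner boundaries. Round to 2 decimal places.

63.97 mm

At z = 10 mm: the cone contributes a regular 24-gon of circumradius 10.210 (interpolated between r1=11.5 and r2=9.5 at t=0.645) (perimeter = 2·24·10.210·sin(180°/24) = 63.97 mm). Overall, the cross-section is a single solid region. Total boundary length (outer) = 63.97 mm.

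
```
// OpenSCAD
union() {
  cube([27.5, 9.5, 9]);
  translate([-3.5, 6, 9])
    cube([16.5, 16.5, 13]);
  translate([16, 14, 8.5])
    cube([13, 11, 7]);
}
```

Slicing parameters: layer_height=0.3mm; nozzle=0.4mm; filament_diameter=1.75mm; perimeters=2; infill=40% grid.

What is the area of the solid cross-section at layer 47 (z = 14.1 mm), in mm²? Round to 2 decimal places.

At z = 14.1 mm: the cube is absent (z outside [0, 9]); the 16.5×16.5 cube at (-3.5, 6) contributes its full rectangle (area 272.25 mm²); the cube at (16, 14) is present — its section is the full 13×11 rectangle (area 143.00 mm²); Merging all regions: the 2 present regions are separate (no shared area or edge), so areas and boundary lengths simply add and each stays a separate island — area = 415.25 mm². Overall, the cross-section has 2 separate islands. Net area = 415.25 mm².

415.25 mm²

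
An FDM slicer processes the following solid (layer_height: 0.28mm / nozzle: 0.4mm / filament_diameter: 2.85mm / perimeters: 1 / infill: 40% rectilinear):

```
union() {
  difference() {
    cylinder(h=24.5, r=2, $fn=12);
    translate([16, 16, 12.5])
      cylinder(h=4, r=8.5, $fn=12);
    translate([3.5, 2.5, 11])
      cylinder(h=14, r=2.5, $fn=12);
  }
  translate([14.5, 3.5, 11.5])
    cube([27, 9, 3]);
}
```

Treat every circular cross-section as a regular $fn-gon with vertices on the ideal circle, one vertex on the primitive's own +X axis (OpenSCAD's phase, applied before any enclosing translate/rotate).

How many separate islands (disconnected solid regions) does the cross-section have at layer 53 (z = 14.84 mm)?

At z = 14.84 mm: the r=2 cylinder gives a regular 12-gon of circumradius 2 (constant along its height); the r=8.5 cylinder at (16, 16) contributes a regular 12-gon of circumradius 8.5; the cylinder at (3.5, 2.5): section is a regular 12-gon, circumradius r=2.5; Subtracting the remaining from the first: starting from the r=2 cylinder, the r=8.5 cylinder at (16, 16) misses the remaining region (no effect); the r=2.5 cylinder at (3.5, 2.5) partially overlaps it — only the 0.07 mm² overlap (of its 18.75 mm²) is removed, clipping the outline — 1 connected region; the cube at (14.5, 3.5) does not reach this height (z outside [11.5, 14.5]); Combining (union): only the result so far is present, so the union is just that shape — 1 connected region. Overall, the cross-section is a single solid region. Island count = 1.

1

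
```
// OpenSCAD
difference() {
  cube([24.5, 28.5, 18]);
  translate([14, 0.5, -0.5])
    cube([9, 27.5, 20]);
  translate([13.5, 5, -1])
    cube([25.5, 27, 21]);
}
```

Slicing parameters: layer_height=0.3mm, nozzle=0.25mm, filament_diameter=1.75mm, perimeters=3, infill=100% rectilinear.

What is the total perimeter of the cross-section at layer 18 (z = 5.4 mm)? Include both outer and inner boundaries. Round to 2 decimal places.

At z = 5.4 mm: the cube is present — its section is the full 24.5×28.5 rectangle (perimeter 106.00 mm); the cube at (14, 0.5) is present — its section is the full 9×27.5 rectangle (perimeter 73.00 mm); the cube at (13.5, 5) (footprint 25.5×27) is included at this height (perimeter 105.00 mm); Taking the first minus the rest: starting from the 24.5×28.5 cube, the 9×27.5 cube at (14, 0.5) lies wholly inside it (removes its full 247.50 mm² and its 73.00 mm outline becomes a hole wall); the 25.5×27 cube at (13.5, 5) partially overlaps it — only the 51.50 mm² overlap (of its 688.50 mm²) is removed, clipping the outline — boundary = 115.00 mm. Overall, the cross-section is a single solid region. Total boundary length (outer) = 115.00 mm.

115.00 mm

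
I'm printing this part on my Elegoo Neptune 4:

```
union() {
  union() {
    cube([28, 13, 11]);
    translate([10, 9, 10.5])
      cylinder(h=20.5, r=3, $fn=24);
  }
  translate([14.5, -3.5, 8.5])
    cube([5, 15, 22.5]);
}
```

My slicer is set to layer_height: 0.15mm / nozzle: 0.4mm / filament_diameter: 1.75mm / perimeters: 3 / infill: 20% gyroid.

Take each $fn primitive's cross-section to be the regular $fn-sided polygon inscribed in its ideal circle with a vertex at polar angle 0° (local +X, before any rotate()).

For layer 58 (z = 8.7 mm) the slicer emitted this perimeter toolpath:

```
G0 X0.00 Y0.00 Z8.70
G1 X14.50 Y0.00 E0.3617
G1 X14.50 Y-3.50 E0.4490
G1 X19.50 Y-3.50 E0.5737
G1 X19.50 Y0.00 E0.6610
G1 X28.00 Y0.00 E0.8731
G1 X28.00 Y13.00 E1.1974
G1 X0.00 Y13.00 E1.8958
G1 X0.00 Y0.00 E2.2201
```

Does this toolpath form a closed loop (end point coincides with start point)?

Start point (G0): (0.00, 0.00). End point (last G1): the path returns to the start — closed.

yes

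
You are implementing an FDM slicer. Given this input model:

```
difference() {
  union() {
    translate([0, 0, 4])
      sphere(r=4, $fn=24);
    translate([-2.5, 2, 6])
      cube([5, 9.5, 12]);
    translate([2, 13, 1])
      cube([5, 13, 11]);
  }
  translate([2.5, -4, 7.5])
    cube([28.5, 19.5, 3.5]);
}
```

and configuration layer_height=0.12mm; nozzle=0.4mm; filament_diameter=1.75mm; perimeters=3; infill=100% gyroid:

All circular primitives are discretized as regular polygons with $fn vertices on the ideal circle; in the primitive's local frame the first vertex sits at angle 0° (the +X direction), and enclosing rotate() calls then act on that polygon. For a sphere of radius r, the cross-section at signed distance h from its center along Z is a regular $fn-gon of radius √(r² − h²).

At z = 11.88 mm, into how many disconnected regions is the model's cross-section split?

2

At z = 11.88 mm: the sphere is not intersected at this z (|z−center|=7.880 > r=4); the cube at (-2.5, 2) is present — its section is the full 5×9.5 rectangle; the cube at (2, 13) (footprint 5×13) is included at this height; Taking the union: the 2 present regions are separate (no shared area or edge), so areas and boundary lengths simply add and each stays a separate island — 2 connected regions; the cube at (2.5, -4) is absent (z outside [7.5, 11]); Taking the first minus the rest: none of the subtracted shapes is present at this height, so that combined region is unchanged — 2 connected regions. The result has 2 disconnected regions.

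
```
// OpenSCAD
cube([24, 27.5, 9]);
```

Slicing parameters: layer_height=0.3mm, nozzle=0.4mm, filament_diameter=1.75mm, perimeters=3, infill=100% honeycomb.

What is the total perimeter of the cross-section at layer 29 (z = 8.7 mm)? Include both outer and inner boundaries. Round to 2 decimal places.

At z = 8.7 mm: the cube (footprint 24×27.5) is included at this height (perimeter 103.00 mm). Overall, the cross-section is a single solid region. Total boundary length (outer) = 103.00 mm.

103.00 mm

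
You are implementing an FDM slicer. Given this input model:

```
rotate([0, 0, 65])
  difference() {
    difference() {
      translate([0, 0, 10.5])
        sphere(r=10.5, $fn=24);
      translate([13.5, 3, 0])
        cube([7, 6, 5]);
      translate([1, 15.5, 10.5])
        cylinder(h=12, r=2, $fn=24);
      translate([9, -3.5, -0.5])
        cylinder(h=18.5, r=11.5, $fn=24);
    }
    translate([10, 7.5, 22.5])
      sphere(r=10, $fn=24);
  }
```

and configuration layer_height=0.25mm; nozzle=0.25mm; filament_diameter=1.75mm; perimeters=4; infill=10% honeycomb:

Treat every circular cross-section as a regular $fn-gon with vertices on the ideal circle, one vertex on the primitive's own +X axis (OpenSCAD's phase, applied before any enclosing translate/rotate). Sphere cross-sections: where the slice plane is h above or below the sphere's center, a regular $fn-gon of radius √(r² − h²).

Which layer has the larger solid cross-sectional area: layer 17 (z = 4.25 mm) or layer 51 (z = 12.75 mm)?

Layer 17 (z = 4.25): the r=10.5 sphere slices to a regular 24-gon of circumradius 8.437 (√(r²−h²) with h=6.25 from center) (area = (24/2)·8.437²·sin(360°/24) = 221.10 mm²); the 7×6 cube at (13.5, 3) contributes its full rectangle (area 42.00 mm²); the cylinder at (1, 15.5) is absent (z outside [10.5, 22.5]); the cylinder at (9, -3.5): section is a regular 24-gon, circumradius r=11.5 (area = (24/2)·11.500²·sin(360°/24) = 410.75 mm²); After the difference (first − rest): starting from the r=10.5 sphere (221.10 mm²), the 7×6 cube at (13.5, 3) misses the remaining region (no effect); the r=11.5 cylinder at (9, -3.5) partially overlaps it — only the 121.61 mm² overlap (of its 410.75 mm²) is removed, clipping the outline — area = 99.49 mm²; the sphere at (10, 7.5) is not intersected at this z (|z−center|=18.250 > r=10); Subtracting the remaining from the first: none of the subtracted shapes is present at this height, so that combined region is unchanged — area = 99.49 mm²; (whole slice rotated 65° about Z — lengths, areas and connectivity unchanged). So its area = 99.49 mm². Layer 51 (z = 12.75): the r=10.5 sphere slices to a regular 24-gon of circumradius 10.256 (√(r²−h²) with h=2.25 from center) (area = (24/2)·10.256²·sin(360°/24) = 326.69 mm²); the cube at (13.5, 3) is absent (z outside [0, 5]); the r=2 cylinder at (1, 15.5) contributes a regular 24-gon of circumradius 2 (area = (24/2)·2.000²·sin(360°/24) = 12.42 mm²); the r=11.5 cylinder at (9, -3.5) contributes a regular 24-gon of circumradius 11.5 (area = (24/2)·11.500²·sin(360°/24) = 410.75 mm²); Subtracting the remaining from the first: starting from the r=10.5 sphere (326.69 mm²), the r=2 cylinder at (1, 15.5) misses the remaining region (no effect); the r=11.5 cylinder at (9, -3.5) partially overlaps it — only the 165.16 mm² overlap (of its 410.75 mm²) is removed, clipping the outline — area = 161.54 mm²; the r=10 sphere at (10, 7.5) slices to a regular 24-gon of circumradius 2.222 (√(r²−h²) with h=9.75 from center) (area = (24/2)·2.222²·sin(360°/24) = 15.34 mm²); Taking the first minus the rest: starting from the result so far (161.54 mm²), the r=10 sphere at (10, 7.5) misses the remaining region (no effect) — area = 161.54 mm²; (whole slice rotated 65° about Z — lengths, areas and connectivity unchanged). So its area = 161.54 mm². Layer 51 is larger (161.54 vs 99.49 mm²).

layer 51 (z = 12.75 mm)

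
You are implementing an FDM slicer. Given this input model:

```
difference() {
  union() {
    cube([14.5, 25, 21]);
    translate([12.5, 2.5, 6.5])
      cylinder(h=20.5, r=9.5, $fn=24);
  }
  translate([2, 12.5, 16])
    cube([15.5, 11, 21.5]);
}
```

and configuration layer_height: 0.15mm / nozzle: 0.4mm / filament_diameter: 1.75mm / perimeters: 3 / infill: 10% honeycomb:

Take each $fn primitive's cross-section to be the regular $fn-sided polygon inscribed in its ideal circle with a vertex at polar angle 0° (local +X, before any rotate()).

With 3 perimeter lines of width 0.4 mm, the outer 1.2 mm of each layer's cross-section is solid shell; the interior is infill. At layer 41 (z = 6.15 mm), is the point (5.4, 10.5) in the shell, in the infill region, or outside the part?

At z = 6.15 mm: the cube (footprint 14.5×25) is included at this height; the cylinder at (12.5, 2.5) is not intersected at this z (z outside [6.5, 27]); Combining (union): only the 14.5×25 cube is present, so the union is just that shape — 1 connected region; the cube at (2, 12.5) is absent (z outside [16, 37.5]); After the difference (first − rest): none of the subtracted shapes is present at this height, so that combined region is unchanged — 1 connected region. Overall, the cross-section is a single solid region. The nearest boundary edge runs (0.00, 25.00)→(0.00, 0.00); distance from the point to it = 5.40 mm. The point is inside the cross-section and 5.40 mm from the nearest boundary — more than the 1.2 mm shell width (3 × 0.4), so it's in the infill interior.

infill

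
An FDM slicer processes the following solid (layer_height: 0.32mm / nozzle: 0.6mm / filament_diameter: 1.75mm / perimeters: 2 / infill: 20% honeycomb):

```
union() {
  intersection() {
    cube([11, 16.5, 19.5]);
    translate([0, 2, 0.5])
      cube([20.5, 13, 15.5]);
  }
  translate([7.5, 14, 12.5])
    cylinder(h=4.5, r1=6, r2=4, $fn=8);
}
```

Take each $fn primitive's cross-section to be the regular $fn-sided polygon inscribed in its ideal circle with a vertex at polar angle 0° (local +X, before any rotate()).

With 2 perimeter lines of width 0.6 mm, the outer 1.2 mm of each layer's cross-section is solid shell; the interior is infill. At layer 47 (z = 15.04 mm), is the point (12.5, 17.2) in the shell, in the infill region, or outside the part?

At z = 15.04 mm: the cube (footprint 11×16.5) is included at this height; the cube at (0, 2) is present — its section is the full 20.5×13 rectangle; Keeping only the common overlap: the 20.5×13 cube at (0, 2) partially overlaps the 11×16.5 cube; clipping to the common part keeps 143.00 mm² — 1 connected region; the cone at (7.5, 14) contributes a regular 8-gon of circumradius 4.871 (interpolated between r1=6 and r2=4 at t=0.564); Combining (union): the regions partially overlap (shared area 39.45 mm²), so overlapping operands fuse into one piece — 1 connected region. Overall, the cross-section is a single solid region. The nearest boundary edge runs (10.94, 17.44)→(12.37, 14.00); distance from the point to it = 1.34 mm. The point is not inside any of the regions above, so it lies outside the cross-section (1.34 mm from the nearest boundary).

outside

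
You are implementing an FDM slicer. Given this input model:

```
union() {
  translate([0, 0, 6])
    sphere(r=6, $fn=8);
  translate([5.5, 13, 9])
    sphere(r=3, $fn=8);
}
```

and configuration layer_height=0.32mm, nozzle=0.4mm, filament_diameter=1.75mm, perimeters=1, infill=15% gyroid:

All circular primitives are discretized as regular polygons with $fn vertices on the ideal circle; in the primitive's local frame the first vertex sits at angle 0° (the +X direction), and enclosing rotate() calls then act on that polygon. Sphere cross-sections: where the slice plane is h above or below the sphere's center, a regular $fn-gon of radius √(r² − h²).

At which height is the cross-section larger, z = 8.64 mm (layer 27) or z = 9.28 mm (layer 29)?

layer 27 (z = 8.64 mm)

Layer 27 (z = 8.64): the sphere: section is a regular 8-gon, circumradius = √(r²−h²) = √(6²−2.64²) = 5.388 (area = (8/2)·5.388²·sin(360°/8) = 82.11 mm²); the r=3 sphere at (5.5, 13) contributes a regular 8-gon of circumradius √(3²−0.36²) = 2.978 (area = (8/2)·2.978²·sin(360°/8) = 25.09 mm²); Merging all regions: the 2 present regions are separate (no shared area or edge), so areas and boundary lengths simply add and each stays a separate island — area = 107.20 mm². So its area = 107.20 mm². Layer 29 (z = 9.28): the sphere: section is a regular 8-gon, circumradius = √(r²−h²) = √(6²−3.28²) = 5.024 (area = (8/2)·5.024²·sin(360°/8) = 71.39 mm²); the sphere at (5.5, 13): section is a regular 8-gon, circumradius = √(r²−h²) = √(3²−0.28²) = 2.987 (area = (8/2)·2.987²·sin(360°/8) = 25.23 mm²); Combining (union): the 2 present regions are separate (no shared area or edge), so areas and boundary lengths simply add and each stays a separate island — area = 96.63 mm². So its area = 96.63 mm². Layer 27 is larger (107.20 vs 96.63 mm²).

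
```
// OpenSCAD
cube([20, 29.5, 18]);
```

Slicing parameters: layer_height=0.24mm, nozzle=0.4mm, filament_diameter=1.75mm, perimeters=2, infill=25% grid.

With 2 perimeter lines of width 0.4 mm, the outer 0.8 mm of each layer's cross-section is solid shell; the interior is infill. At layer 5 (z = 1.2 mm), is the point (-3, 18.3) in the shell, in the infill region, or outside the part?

At z = 1.2 mm: the cube is present — its section is the full 20×29.5 rectangle. Overall, the cross-section is a single solid region. The nearest boundary edge runs (0.00, 29.50)→(0.00, 0.00); distance from the point to it = 3.00 mm. The point is not inside any of the regions above, so it lies outside the cross-section (3.00 mm from the nearest boundary).

outside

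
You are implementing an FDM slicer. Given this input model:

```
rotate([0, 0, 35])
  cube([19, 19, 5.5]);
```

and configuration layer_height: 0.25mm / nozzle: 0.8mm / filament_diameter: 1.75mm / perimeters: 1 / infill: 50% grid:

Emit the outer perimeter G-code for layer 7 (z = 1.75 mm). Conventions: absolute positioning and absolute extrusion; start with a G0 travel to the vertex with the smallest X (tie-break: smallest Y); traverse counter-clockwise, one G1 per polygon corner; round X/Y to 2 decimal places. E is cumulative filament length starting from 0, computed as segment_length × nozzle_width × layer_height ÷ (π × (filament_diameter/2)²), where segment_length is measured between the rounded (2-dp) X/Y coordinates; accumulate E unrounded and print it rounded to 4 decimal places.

G0 X-10.90 Y15.56 Z1.75
G1 X0.00 Y0.00 E1.5797
G1 X15.56 Y10.90 E3.1594
G1 X4.67 Y26.46 E4.7386
G1 X-10.90 Y15.56 E6.3190

At z = 1.75 mm: the cube (footprint 19×19) is included at this height; (whole slice rotated 35° about Z — lengths, areas and connectivity unchanged). The outline is a single polygon with 4 vertices. Extrusion per mm of travel: 0.8 × 0.25 / (π × 0.875²) = 0.083150. Accumulating E over each segment gives final E = 6.3190.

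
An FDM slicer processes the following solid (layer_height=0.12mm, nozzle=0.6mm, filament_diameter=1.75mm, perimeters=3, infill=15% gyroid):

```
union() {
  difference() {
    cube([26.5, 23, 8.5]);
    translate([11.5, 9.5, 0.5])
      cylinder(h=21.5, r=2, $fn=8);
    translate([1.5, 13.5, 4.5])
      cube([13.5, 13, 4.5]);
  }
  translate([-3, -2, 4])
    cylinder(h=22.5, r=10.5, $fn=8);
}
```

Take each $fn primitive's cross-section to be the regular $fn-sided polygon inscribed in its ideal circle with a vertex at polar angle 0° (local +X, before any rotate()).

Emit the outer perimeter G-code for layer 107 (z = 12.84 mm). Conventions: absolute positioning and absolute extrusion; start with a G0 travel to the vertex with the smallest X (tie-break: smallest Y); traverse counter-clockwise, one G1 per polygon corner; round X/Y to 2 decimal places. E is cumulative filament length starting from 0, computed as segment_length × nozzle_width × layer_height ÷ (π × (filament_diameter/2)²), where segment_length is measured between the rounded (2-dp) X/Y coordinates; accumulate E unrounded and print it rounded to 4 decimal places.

At z = 12.84 mm: the cube is absent (z outside [0, 8.5]); the cylinder at (11.5, 9.5): section is a regular 8-gon, circumradius r=2; the cube at (1.5, 13.5) does not reach this height (z outside [4.5, 9]); Subtracting the remaining from the first: the first operand is absent here, so nothing remains; the r=10.5 cylinder at (-3, -2) contributes a regular 8-gon of circumradius 10.5; Combining (union): only the r=10.5 cylinder at (-3, -2) is present, so the union is just that shape — 1 connected region. The outline is a single polygon with 8 vertices. Extrusion per mm of travel: 0.6 × 0.12 / (π × 0.875²) = 0.029934. Accumulating E over each segment gives final E = 1.9239.

G0 X-13.50 Y-2.00 Z12.84
G1 X-10.42 Y-9.42 E0.2405
G1 X-3.00 Y-12.50 E0.4810
G1 X4.42 Y-9.42 E0.7215
G1 X7.50 Y-2.00 E0.9619
G1 X4.42 Y5.42 E1.2024
G1 X-3.00 Y8.50 E1.4429
G1 X-10.42 Y5.42 E1.6834
G1 X-13.50 Y-2.00 E1.9239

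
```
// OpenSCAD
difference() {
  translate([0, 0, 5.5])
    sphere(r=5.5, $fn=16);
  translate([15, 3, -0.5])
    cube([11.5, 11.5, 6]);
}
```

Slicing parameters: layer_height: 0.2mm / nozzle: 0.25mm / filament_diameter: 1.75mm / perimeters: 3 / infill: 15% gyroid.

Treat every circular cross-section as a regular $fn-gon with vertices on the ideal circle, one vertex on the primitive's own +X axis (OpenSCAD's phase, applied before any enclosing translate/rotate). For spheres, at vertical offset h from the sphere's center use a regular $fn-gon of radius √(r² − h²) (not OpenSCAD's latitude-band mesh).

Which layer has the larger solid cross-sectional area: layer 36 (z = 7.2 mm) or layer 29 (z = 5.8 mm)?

layer 29 (z = 5.8 mm)

Layer 36 (z = 7.2): the r=5.5 sphere slices to a regular 16-gon of circumradius 5.231 (√(r²−h²) with h=1.7 from center) (area = (16/2)·5.231²·sin(360°/16) = 83.76 mm²); the cube at (15, 3) is not intersected at this z (z outside [-0.5, 5.5]); Taking the first minus the rest: none of the subtracted shapes is present at this height, so the r=5.5 sphere is unchanged — area = 83.76 mm². So its area = 83.76 mm². Layer 29 (z = 5.8): the sphere: section is a regular 16-gon, circumradius = √(r²−h²) = √(5.5²−0.3²) = 5.492 (area = (16/2)·5.492²·sin(360°/16) = 92.33 mm²); the cube at (15, 3) is absent (z outside [-0.5, 5.5]); After the difference (first − rest): none of the subtracted shapes is present at this height, so the r=5.5 sphere is unchanged — area = 92.33 mm². So its area = 92.33 mm². Layer 29 is larger (92.33 vs 83.76 mm²).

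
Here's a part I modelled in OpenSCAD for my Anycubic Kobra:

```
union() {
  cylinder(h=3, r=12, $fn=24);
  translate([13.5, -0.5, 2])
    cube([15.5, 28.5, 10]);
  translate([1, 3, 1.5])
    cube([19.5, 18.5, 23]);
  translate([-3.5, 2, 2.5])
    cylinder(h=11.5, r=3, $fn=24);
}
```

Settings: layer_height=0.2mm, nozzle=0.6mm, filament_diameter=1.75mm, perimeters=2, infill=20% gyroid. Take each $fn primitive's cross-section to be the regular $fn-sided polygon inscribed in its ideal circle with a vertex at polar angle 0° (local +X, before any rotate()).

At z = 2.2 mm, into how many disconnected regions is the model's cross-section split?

1

At z = 2.2 mm: the r=12 cylinder gives a regular 24-gon of circumradius 12 (constant along its height); the cube at (13.5, -0.5) (footprint 15.5×28.5) is included at this height; the cube at (1, 3) (footprint 19.5×18.5) is included at this height; the cylinder at (-3.5, 2) is not intersected at this z (z outside [2.5, 14]); Taking the union: the regions partially overlap (shared area 196.97 mm²), so overlapping operands fuse into one piece — 1 connected region. The result has 1 disconnected region.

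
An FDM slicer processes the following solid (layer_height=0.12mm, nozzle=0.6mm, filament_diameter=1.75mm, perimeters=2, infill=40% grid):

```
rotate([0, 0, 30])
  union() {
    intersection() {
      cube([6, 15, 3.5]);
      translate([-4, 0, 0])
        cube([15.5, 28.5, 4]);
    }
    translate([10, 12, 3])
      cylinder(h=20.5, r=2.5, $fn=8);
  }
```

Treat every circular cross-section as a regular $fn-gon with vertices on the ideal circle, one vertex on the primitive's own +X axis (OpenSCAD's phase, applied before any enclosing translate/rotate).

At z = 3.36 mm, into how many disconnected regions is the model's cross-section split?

At z = 3.36 mm: the cube (footprint 6×15) is included at this height; the cube at (-4, 0) (footprint 15.5×28.5) is included at this height; After intersecting: the 6×15 cube lies inside the 15.5×28.5 cube at (-4, 0), so it is kept whole — 1 connected region; the r=2.5 cylinder at (10, 12) contributes a regular 8-gon of circumradius 2.5; Merging all regions: the 2 present regions are separate (no shared area or edge), so areas and boundary lengths simply add and each stays a separate island — 2 connected regions; (whole slice rotated 30° about Z — lengths, areas and connectivity unchanged). The result has 2 disconnected regions.

2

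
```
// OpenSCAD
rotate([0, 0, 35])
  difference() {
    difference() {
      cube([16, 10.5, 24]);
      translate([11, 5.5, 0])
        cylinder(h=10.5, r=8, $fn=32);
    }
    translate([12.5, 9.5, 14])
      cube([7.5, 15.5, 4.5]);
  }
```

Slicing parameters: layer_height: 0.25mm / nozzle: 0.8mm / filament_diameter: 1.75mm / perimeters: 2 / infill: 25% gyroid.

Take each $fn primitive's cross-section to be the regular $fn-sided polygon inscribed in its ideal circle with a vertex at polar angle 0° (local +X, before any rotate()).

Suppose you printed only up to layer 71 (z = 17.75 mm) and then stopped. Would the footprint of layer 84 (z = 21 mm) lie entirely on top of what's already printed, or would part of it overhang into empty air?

part overhangs

Compare the two slices. At z = 17.75: the cube (footprint 16×10.5) is included at this height (area 168.00 mm²); the cylinder at (11, 5.5) is absent (z outside [0, 10.5]); Taking the first minus the rest: none of the subtracted shapes is present at this height, so the 16×10.5 cube is unchanged — area = 168.00 mm²; the cube at (12.5, 9.5) (footprint 7.5×15.5) is included at this height (area 116.25 mm²); Taking the first minus the rest: starting from that combined region (168.00 mm²), the 7.5×15.5 cube at (12.5, 9.5) partially overlaps it — only the 3.50 mm² overlap (of its 116.25 mm²) is removed, clipping the outline — area = 164.50 mm²; (rotated 35° about Z; rotation is an isometry so areas/perimeters/island counts are preserved). At z = 21: the 16×10.5 cube contributes its full rectangle (area 168.00 mm²); the cylinder at (11, 5.5) is not intersected at this z (z outside [0, 10.5]); After the difference (first − rest): none of the subtracted shapes is present at this height, so the 16×10.5 cube is unchanged — area = 168.00 mm²; the cube at (12.5, 9.5) is not intersected at this z (z outside [14, 18.5]); After the difference (first − rest): none of the subtracted shapes is present at this height, so the result so far is unchanged — area = 168.00 mm²; (rotated 35° about Z; rotation is an isometry so areas/perimeters/island counts are preserved). Checking containment: at z = 21 the cross-section extends beyond the z = 17.75 cross-section by about 3.50 mm².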